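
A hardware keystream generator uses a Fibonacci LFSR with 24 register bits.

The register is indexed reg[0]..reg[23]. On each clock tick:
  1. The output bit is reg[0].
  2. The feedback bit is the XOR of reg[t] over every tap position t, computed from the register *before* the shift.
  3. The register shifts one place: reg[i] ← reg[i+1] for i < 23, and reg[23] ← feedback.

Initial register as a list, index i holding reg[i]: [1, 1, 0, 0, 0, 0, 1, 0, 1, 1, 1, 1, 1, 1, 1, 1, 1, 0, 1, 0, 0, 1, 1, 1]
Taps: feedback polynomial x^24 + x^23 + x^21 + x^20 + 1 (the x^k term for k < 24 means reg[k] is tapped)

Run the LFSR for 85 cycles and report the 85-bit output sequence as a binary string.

k : reg_k → out_k, fb_k
0: 110000101111111110100111 → 1, fb=1
1: 100001011111111101001111 → 1, fb=0
2: 000010111111111010011110 → 0, fb=0
3: 000101111111110100111100 → 0, fb=0
4: 001011111111101001111000 → 0, fb=1
5: 010111111111010011110001 → 0, fb=1
6: 101111111110100111100011 → 1, fb=0
7: 011111111101001111000110 → 0, fb=1
8: 111111111010011110001101 → 1, fb=0
9: 111111110100111100011010 → 1, fb=0
10: 111111101001111000110100 → 1, fb=0
11: 111111010011110001101000 → 1, fb=0
12: 111110100111100011010000 → 1, fb=1
13: 111101001111000110100001 → 1, fb=0
14: 111010011110001101000010 → 1, fb=1
15: 110100111100011010000101 → 1, fb=1
16: 101001111000110100001011 → 1, fb=1
17: 010011110001101000010111 → 0, fb=0
18: 100111100011010000101110 → 1, fb=1
19: 001111000110100001011101 → 0, fb=1
20: 011110001101000010111011 → 0, fb=0
21: 111100011010000101110110 → 1, fb=0
22: 111000110100001011101100 → 1, fb=1
23: 110001101000010111011001 → 1, fb=1
24: 100011010000101110110011 → 1, fb=0
25: 000110100001011101100110 → 0, fb=1
26: 001101000010111011001101 → 0, fb=1
27: 011010000101110110011011 → 0, fb=0
28: 110100001011101100110110 → 1, fb=0
29: 101000010111011001101100 → 1, fb=1
30: 010000101110110011011001 → 0, fb=0
31: 100001011101100110110010 → 1, fb=1
32: 000010111011001101100101 → 0, fb=0
33: 000101110110011011001010 → 0, fb=1
34: 001011101100110110010101 → 0, fb=0
35: 010111011001101100101010 → 0, fb=1
36: 101110110011011001010101 → 1, fb=1
37: 011101100110110010101011 → 0, fb=0
38: 111011001101100101010110 → 1, fb=0
39: 110110011011001010101100 → 1, fb=1
40: 101100110110010101011001 → 1, fb=1
41: 011001101100101010110011 → 0, fb=1
42: 110011011001010101100111 → 1, fb=1
43: 100110110010101011001111 → 1, fb=0
44: 001101100101010110011110 → 0, fb=0
45: 011011001010101100111100 → 0, fb=0
46: 110110010101011001111000 → 1, fb=0
47: 101100101010110011110000 → 1, fb=1
48: 011001010101100111100001 → 0, fb=1
49: 110010101011001111000011 → 1, fb=0
50: 100101010110011110000110 → 1, fb=0
51: 001010101100111100001100 → 0, fb=0
52: 010101011001111000011000 → 0, fb=1
53: 101010110011110000110001 → 1, fb=0
54: 010101100111100001100010 → 0, fb=0
55: 101011001111000011000100 → 1, fb=0
56: 010110011110000110001000 → 0, fb=1
57: 101100111100001100010001 → 1, fb=0
58: 011001111000011000100010 → 0, fb=0
59: 110011110000110001000100 → 1, fb=0
60: 100111100001100010001000 → 1, fb=0
61: 001111000011000100010000 → 0, fb=0
62: 011110000110001000100000 → 0, fb=0
63: 111100001100010001000000 → 1, fb=1
64: 111000011000100010000001 → 1, fb=0
65: 110000110001000100000010 → 1, fb=1
66: 100001100010001000000101 → 1, fb=1
67: 000011000100010000001011 → 0, fb=0
68: 000110001000100000010110 → 0, fb=1
69: 001100010001000000101101 → 0, fb=1
70: 011000100010000001011011 → 0, fb=0
71: 110001000100000010110110 → 1, fb=0
72: 100010001000000101101100 → 1, fb=1
73: 000100010000001011011001 → 0, fb=0
74: 001000100000010110110010 → 0, fb=0
75: 010001000000101101100100 → 0, fb=1
76: 100010000001011011001001 → 1, fb=1
77: 000100000010110110010011 → 0, fb=1
78: 001000000101101100100111 → 0, fb=0
79: 010000001011011001001110 → 0, fb=0
80: 100000010110110010011100 → 1, fb=1
81: 000000101101100100111001 → 0, fb=0
82: 000001011011001001110010 → 0, fb=0
83: 000010110110010011100100 → 0, fb=1
84: 000101101100100111001001 → 0, fb=0

1100001011111111101001111000110100001011101100110110010101011001111000011000100010000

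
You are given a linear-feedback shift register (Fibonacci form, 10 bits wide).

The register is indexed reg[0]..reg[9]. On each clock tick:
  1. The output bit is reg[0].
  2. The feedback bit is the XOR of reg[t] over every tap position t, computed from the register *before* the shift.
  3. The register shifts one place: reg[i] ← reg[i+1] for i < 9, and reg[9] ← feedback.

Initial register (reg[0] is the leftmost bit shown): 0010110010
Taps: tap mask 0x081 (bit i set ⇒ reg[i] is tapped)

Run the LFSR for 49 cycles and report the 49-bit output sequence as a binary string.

tick  register→output (feedback)
  0  0010110010→0 (0)
  1  0101100100→0 (1)
  2  1011001001→1 (1)
  3  0110010011→0 (0)
  4  1100100110→1 (0)
  5  1001001100→1 (0)
  6  0010011000→0 (0)
  7  0100110000→0 (0)
  8  1001100000→1 (1)
  9  0011000001→0 (0)
 10  0110000010→0 (0)
 11  1100000100→1 (0)
 12  1000001000→1 (1)
 13  0000010001→0 (0)
 14  0000100010→0 (0)
 15  0001000100→0 (1)
 16  0010001001→0 (0)
 17  0100010010→0 (0)
 18  1000100100→1 (0)
 19  0001001000→0 (0)
 20  0010010000→0 (0)
 21  0100100000→0 (0)
 22  1001000000→1 (1)
 23  0010000001→0 (0)
 24  0100000010→0 (0)
 25  1000000100→1 (0)
 26  0000001000→0 (0)
 27  0000010000→0 (0)
 28  0000100000→0 (0)
 29  0001000000→0 (0)
 30  0010000000→0 (0)
 31  0100000000→0 (0)
 32  1000000000→1 (1)
 33  0000000001→0 (0)
 34  0000000010→0 (0)
 35  0000000100→0 (1)
 36  0000001001→0 (0)
 37  0000010010→0 (0)
 38  0000100100→0 (1)
 39  0001001001→0 (0)
 40  0010010010→0 (0)
 41  0100100100→0 (1)
 42  1001001001→1 (1)
 43  0010010011→0 (0)
 44  0100100110→0 (1)
 45  1001001101→1 (0)
 46  0010011010→0 (0)
 47  0100110100→0 (1)
 48  1001101001→1 (1)

0010110010011000001000100100000010000000001001001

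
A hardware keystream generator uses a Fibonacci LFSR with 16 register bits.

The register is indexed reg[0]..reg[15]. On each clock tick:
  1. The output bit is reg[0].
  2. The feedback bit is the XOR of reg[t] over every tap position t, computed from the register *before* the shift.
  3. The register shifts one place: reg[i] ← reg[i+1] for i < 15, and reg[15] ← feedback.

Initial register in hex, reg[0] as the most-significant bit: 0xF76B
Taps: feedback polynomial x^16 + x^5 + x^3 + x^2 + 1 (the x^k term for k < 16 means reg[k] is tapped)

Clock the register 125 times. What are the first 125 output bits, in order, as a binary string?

11110111011010110111110011110010111101101111000001000100101110111110010011110111110011100110111101001001010000010000111001101

tick  register→output (feedback)
  0  1111011101101011→1 (0)
  1  1110111011010110→1 (1)
  2  1101110110101101→1 (1)
  3  1011101101011011→1 (1)
  4  0111011010110111→0 (1)
  5  1110110101101111→1 (1)
  6  1101101011011111→1 (0)
  7  1011010110111110→1 (0)
  8  0110101101111100→0 (1)
  9  1101011011111001→1 (1)
 10  1010110111110011→1 (1)
 11  0101101111100111→0 (1)
 12  1011011111001111→1 (0)
 13  0110111110011110→0 (0)
 14  1101111100111100→1 (1)
 15  1011111001111001→1 (0)
 16  0111110011110010→0 (1)
 17  1111100111100101→1 (1)
 18  1111001111001011→1 (1)
 19  1110011110010111→1 (1)
 20  1100111100101111→1 (0)
 21  1001111001011110→1 (1)
 22  0011110010111101→0 (1)
 23  0111100101111011→0 (0)
 24  1111001011110110→1 (1)
 25  1110010111101101→1 (1)
 26  1100101111011011→1 (1)
 27  1001011110110111→1 (1)
 28  0010111101101111→0 (0)
 29  0101111011011110→0 (0)
 30  1011110110111100→1 (0)
 31  0111101101111000→0 (0)
 32  1111011011110000→1 (0)
 33  1110110111100000→1 (1)
 34  1101101111000001→1 (0)
 35  1011011110000010→1 (0)
 36  0110111100000100→0 (0)
 37  1101111000001000→1 (1)
 38  1011110000010001→1 (0)
 39  0111100000100010→0 (0)
 40  1111000001000100→1 (1)
 41  1110000010001001→1 (0)
 42  1100000100010010→1 (1)
 43  1000001000100101→1 (1)
 44  0000010001001011→0 (1)
 45  0000100010010111→0 (0)
 46  0001000100101110→0 (1)
 47  0010001001011101→0 (1)
 48  0100010010111011→0 (1)
 49  1000100101110111→1 (1)
 50  0001001011101111→0 (1)
 51  0010010111011111→0 (0)
 52  0100101110111110→0 (0)
 53  1001011101111100→1 (1)
 54  0010111011111001→0 (0)
 55  0101110111110010→0 (0)
 56  1011101111100100→1 (1)
 57  0111011111001001→0 (1)
 58  1110111110010011→1 (1)
 59  1101111100100111→1 (1)
 60  1011111001001111→1 (0)
 61  0111110010011110→0 (1)
 62  1111100100111101→1 (1)
 63  1111001001111011→1 (1)
 64  1110010011110111→1 (1)
 65  1100100111101111→1 (1)
 66  1001001111011111→1 (0)
 67  0010011110111110→0 (0)
 68  0100111101111100→0 (1)
 69  1001111011111001→1 (1)
 70  0011110111110011→0 (1)
 71  0111101111100111→0 (0)
 72  1111011111001110→1 (0)
 73  1110111110011100→1 (1)
 74  1101111100111001→1 (1)
 75  1011111001110011→1 (0)
 76  0111110011100110→0 (1)
 77  1111100111001101→1 (1)
 78  1111001110011011→1 (1)
 79  1110011100110111→1 (1)
 80  1100111001101111→1 (0)
 81  1001110011011110→1 (1)
 82  0011100110111101→0 (0)
 83  0111001101111010→0 (0)
 84  1110011011110100→1 (1)
 85  1100110111101001→1 (0)
 86  1001101111010010→1 (0)
 87  0011011110100100→0 (1)
 88  0110111101001001→0 (0)
 89  1101111010010010→1 (1)
 90  1011110100100101→1 (0)
 91  0111101001001010→0 (0)
 92  1111010010010100→1 (0)
 93  1110100100101000→1 (0)
 94  1101001001010000→1 (0)
 95  1010010010100000→1 (1)
 96  0100100101000001→0 (0)
 97  1001001010000010→1 (0)
 98  0010010100000100→0 (0)
 99  0100101000001000→0 (0)
100  1001010000010000→1 (1)
101  0010100000100001→0 (1)
102  0101000001000011→0 (1)
103  1010000010000111→1 (0)
104  0100000100001110→0 (0)
105  1000001000011100→1 (1)
106  0000010000111001→0 (1)
107  0000100001110011→0 (0)
108  0001000011100110→0 (1)
109  0010000111001101→0 (1)
110  0100001110011011→0 (0)
111  1000011100110110→1 (0)
112  0000111001101100→0 (1)
113  0001110011011001→0 (0)
114  0011100110110010→0 (0)
115  0111001101100100→0 (0)
116  1110011011001000→1 (1)
117  1100110110010001→1 (0)
118  1001101100100010→1 (0)
119  0011011001000100→0 (1)
120  0110110010001001→0 (0)
121  1101100100010010→1 (0)
122  1011001000100100→1 (1)
123  0110010001001001→0 (0)
124  1100100010010010→1 (1)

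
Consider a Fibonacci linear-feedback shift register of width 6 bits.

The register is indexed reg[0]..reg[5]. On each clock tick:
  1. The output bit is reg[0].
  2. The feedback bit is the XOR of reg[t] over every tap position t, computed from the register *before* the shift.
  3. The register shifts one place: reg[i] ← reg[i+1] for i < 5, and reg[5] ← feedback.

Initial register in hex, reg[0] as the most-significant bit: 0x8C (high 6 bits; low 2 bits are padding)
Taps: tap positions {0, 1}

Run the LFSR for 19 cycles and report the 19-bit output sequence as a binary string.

1000111001001011011

step | reg (before) | out | fb
   0 | 100011 | 1 | 1
   1 | 000111 | 0 | 0
   2 | 001110 | 0 | 0
   3 | 011100 | 0 | 1
   4 | 111001 | 1 | 0
   5 | 110010 | 1 | 0
   6 | 100100 | 1 | 1
   7 | 001001 | 0 | 0
   8 | 010010 | 0 | 1
   9 | 100101 | 1 | 1
  10 | 001011 | 0 | 0
  11 | 010110 | 0 | 1
  12 | 101101 | 1 | 1
  13 | 011011 | 0 | 1
  14 | 110111 | 1 | 0
  15 | 101110 | 1 | 1
  16 | 011101 | 0 | 1
  17 | 111011 | 1 | 0
  18 | 110110 | 1 | 0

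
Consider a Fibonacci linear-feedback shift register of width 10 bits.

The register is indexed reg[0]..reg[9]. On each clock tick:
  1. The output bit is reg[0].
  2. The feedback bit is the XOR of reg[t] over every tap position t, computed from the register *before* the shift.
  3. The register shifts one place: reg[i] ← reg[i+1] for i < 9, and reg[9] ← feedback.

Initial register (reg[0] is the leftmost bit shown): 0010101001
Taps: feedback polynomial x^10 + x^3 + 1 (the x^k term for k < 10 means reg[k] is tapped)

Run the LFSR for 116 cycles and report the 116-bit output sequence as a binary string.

step | reg (before) | out | fb
   0 | 0010101001 | 0 | 0
   1 | 0101010010 | 0 | 1
   2 | 1010100101 | 1 | 1
   3 | 0101001011 | 0 | 1
   4 | 1010010111 | 1 | 1
   5 | 0100101111 | 0 | 0
   6 | 1001011110 | 1 | 0
   7 | 0010111100 | 0 | 0
   8 | 0101111000 | 0 | 1
   9 | 1011110001 | 1 | 0
  10 | 0111100010 | 0 | 1
  11 | 1111000101 | 1 | 0
  12 | 1110001010 | 1 | 1
  13 | 1100010101 | 1 | 1
  14 | 1000101011 | 1 | 1
  15 | 0001010111 | 0 | 1
  16 | 0010101111 | 0 | 0
  17 | 0101011110 | 0 | 1
  18 | 1010111101 | 1 | 1
  19 | 0101111011 | 0 | 1
  20 | 1011110111 | 1 | 0
  21 | 0111101110 | 0 | 1
  22 | 1111011101 | 1 | 0
  23 | 1110111010 | 1 | 1
  24 | 1101110101 | 1 | 0
  25 | 1011101010 | 1 | 0
  26 | 0111010100 | 0 | 1
  27 | 1110101001 | 1 | 1
  28 | 1101010011 | 1 | 0
  29 | 1010100110 | 1 | 1
  30 | 0101001101 | 0 | 1
  31 | 1010011011 | 1 | 1
  32 | 0100110111 | 0 | 0
  33 | 1001101110 | 1 | 0
  34 | 0011011100 | 0 | 1
  35 | 0110111001 | 0 | 0
  36 | 1101110010 | 1 | 0
  37 | 1011100100 | 1 | 0
  38 | 0111001000 | 0 | 1
  39 | 1110010001 | 1 | 1
  40 | 1100100011 | 1 | 1
  41 | 1001000111 | 1 | 0
  42 | 0010001110 | 0 | 0
  43 | 0100011100 | 0 | 0
  44 | 1000111000 | 1 | 1
  45 | 0001110001 | 0 | 1
  46 | 0011100011 | 0 | 1
  47 | 0111000111 | 0 | 1
  48 | 1110001111 | 1 | 1
  49 | 1100011111 | 1 | 1
  50 | 1000111111 | 1 | 1
  51 | 0001111111 | 0 | 1
  52 | 0011111111 | 0 | 1
  53 | 0111111111 | 0 | 1
  54 | 1111111111 | 1 | 0
  55 | 1111111110 | 1 | 0
  56 | 1111111100 | 1 | 0
  57 | 1111111000 | 1 | 0
  58 | 1111110000 | 1 | 0
  59 | 1111100000 | 1 | 0
  60 | 1111000000 | 1 | 0
  61 | 1110000000 | 1 | 1
  62 | 1100000001 | 1 | 1
  63 | 1000000011 | 1 | 1
  64 | 0000000111 | 0 | 0
  65 | 0000001110 | 0 | 0
  66 | 0000011100 | 0 | 0
  67 | 0000111000 | 0 | 0
  68 | 0001110000 | 0 | 1
  69 | 0011100001 | 0 | 1
  70 | 0111000011 | 0 | 1
  71 | 1110000111 | 1 | 1
  72 | 1100001111 | 1 | 1
  73 | 1000011111 | 1 | 1
  74 | 0000111111 | 0 | 0
  75 | 0001111110 | 0 | 1
  76 | 0011111101 | 0 | 1
  77 | 0111111011 | 0 | 1
  78 | 1111110111 | 1 | 0
  79 | 1111101110 | 1 | 0
  80 | 1111011100 | 1 | 0
  81 | 1110111000 | 1 | 1
  82 | 1101110001 | 1 | 0
  83 | 1011100010 | 1 | 0
  84 | 0111000100 | 0 | 1
  85 | 1110001001 | 1 | 1
  86 | 1100010011 | 1 | 1
  87 | 1000100111 | 1 | 1
  88 | 0001001111 | 0 | 1
  89 | 0010011111 | 0 | 0
  90 | 0100111110 | 0 | 0
  91 | 1001111100 | 1 | 0
  92 | 0011111000 | 0 | 1
  93 | 0111110001 | 0 | 1
  94 | 1111100011 | 1 | 0
  95 | 1111000110 | 1 | 0
  96 | 1110001100 | 1 | 1
  97 | 1100011001 | 1 | 1
  98 | 1000110011 | 1 | 1
  99 | 0001100111 | 0 | 1
 100 | 0011001111 | 0 | 1
 101 | 0110011111 | 0 | 0
 102 | 1100111110 | 1 | 1
 103 | 1001111101 | 1 | 0
 104 | 0011111010 | 0 | 1
 105 | 0111110101 | 0 | 1
 106 | 1111101011 | 1 | 0
 107 | 1111010110 | 1 | 0
 108 | 1110101100 | 1 | 1
 109 | 1101011001 | 1 | 0
 110 | 1010110010 | 1 | 1
 111 | 0101100101 | 0 | 1
 112 | 1011001011 | 1 | 0
 113 | 0110010110 | 0 | 0
 114 | 1100101100 | 1 | 1
 115 | 1001011001 | 1 | 0

00101010010111100010101111011101010011011100100011100011111111110000000111000011111101110001001111100011001111101011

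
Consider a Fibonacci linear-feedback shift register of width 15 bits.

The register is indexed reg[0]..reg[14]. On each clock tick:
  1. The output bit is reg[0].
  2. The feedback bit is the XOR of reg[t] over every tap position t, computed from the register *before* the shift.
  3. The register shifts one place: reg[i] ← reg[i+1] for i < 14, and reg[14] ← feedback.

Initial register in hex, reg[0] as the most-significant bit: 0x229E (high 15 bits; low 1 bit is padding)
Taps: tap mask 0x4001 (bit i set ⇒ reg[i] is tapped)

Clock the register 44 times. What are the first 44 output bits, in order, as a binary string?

00100010100111111000011000101010000010000110

k : reg_k → out_k, fb_k
0: 001000101001111 → 0, fb=1
1: 010001010011111 → 0, fb=1
2: 100010100111111 → 1, fb=0
3: 000101001111110 → 0, fb=0
4: 001010011111100 → 0, fb=0
5: 010100111111000 → 0, fb=0
6: 101001111110000 → 1, fb=1
7: 010011111100001 → 0, fb=1
8: 100111111000011 → 1, fb=0
9: 001111110000110 → 0, fb=0
10: 011111100001100 → 0, fb=0
11: 111111000011000 → 1, fb=1
12: 111110000110001 → 1, fb=0
13: 111100001100010 → 1, fb=1
14: 111000011000101 → 1, fb=0
15: 110000110001010 → 1, fb=1
16: 100001100010101 → 1, fb=0
17: 000011000101010 → 0, fb=0
18: 000110001010100 → 0, fb=0
19: 001100010101000 → 0, fb=0
20: 011000101010000 → 0, fb=0
21: 110001010100000 → 1, fb=1
22: 100010101000001 → 1, fb=0
23: 000101010000010 → 0, fb=0
24: 001010100000100 → 0, fb=0
25: 010101000001000 → 0, fb=0
26: 101010000010000 → 1, fb=1
27: 010100000100001 → 0, fb=1
28: 101000001000011 → 1, fb=0
29: 010000010000110 → 0, fb=0
30: 100000100001100 → 1, fb=1
31: 000001000011001 → 0, fb=1
32: 000010000110011 → 0, fb=1
33: 000100001100111 → 0, fb=1
34: 001000011001111 → 0, fb=1
35: 010000110011111 → 0, fb=1
36: 100001100111111 → 1, fb=0
37: 000011001111110 → 0, fb=0
38: 000110011111100 → 0, fb=0
39: 001100111111000 → 0, fb=0
40: 011001111110000 → 0, fb=0
41: 110011111100000 → 1, fb=1
42: 100111111000001 → 1, fb=0
43: 001111110000010 → 0, fb=0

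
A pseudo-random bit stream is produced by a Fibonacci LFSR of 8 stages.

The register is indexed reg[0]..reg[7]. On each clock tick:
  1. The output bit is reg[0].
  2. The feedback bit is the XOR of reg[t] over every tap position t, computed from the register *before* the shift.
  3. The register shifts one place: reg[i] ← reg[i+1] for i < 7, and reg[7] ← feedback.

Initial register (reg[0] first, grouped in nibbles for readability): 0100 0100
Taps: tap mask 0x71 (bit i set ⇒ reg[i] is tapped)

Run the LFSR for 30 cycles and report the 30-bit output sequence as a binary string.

010001001011010001100111001111

step | reg (before) | out | fb
   0 | 01000100 | 0 | 1
   1 | 10001001 | 1 | 0
   2 | 00010010 | 0 | 1
   3 | 00100101 | 0 | 1
   4 | 01001011 | 0 | 0
   5 | 10010110 | 1 | 1
   6 | 00101101 | 0 | 0
   7 | 01011010 | 0 | 0
   8 | 10110100 | 1 | 0
   9 | 01101000 | 0 | 1
  10 | 11010001 | 1 | 1
  11 | 10100011 | 1 | 0
  12 | 01000110 | 0 | 0
  13 | 10001100 | 1 | 1
  14 | 00011001 | 0 | 1
  15 | 00110011 | 0 | 1
  16 | 01100111 | 0 | 0
  17 | 11001110 | 1 | 0
  18 | 10011100 | 1 | 1
  19 | 00111001 | 0 | 1
  20 | 01110011 | 0 | 1
  21 | 11100111 | 1 | 1
  22 | 11001111 | 1 | 0
  23 | 10011110 | 1 | 0
  24 | 00111100 | 0 | 0
  25 | 01111000 | 0 | 1
  26 | 11110001 | 1 | 1
  27 | 11100011 | 1 | 0
  28 | 11000110 | 1 | 1
  29 | 10001101 | 1 | 1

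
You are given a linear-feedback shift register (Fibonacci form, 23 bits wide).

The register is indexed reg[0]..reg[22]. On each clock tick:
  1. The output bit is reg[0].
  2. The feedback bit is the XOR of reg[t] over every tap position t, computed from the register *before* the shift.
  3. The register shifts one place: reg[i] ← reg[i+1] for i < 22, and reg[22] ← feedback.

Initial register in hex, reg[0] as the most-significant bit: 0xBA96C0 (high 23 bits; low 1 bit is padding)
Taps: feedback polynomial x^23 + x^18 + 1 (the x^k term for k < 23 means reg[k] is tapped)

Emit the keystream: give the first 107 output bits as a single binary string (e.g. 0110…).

10111010100101101100000101111110110110110101100000111100010101000001000011111111010100101011010001011100010

tick  register→output (feedback)
  0  10111010100101101100000→1 (1)
  1  01110101001011011000001→0 (0)
  2  11101010010110110000010→1 (1)
  3  11010100101101100000101→1 (1)
  4  10101001011011000001011→1 (1)
  5  01010010110110000010111→0 (1)
  6  10100101101100000101111→1 (1)
  7  01001011011000001011111→0 (1)
  8  10010110110000010111111→1 (0)
  9  00101101100000101111110→0 (1)
 10  01011011000001011111101→0 (1)
 11  10110110000010111111011→1 (0)
 12  01101100000101111110110→0 (1)
 13  11011000001011111101101→1 (1)
 14  10110000010111111011011→1 (0)
 15  01100000101111110110110→0 (1)
 16  11000001011111101101101→1 (1)
 17  10000010111111011011011→1 (0)
 18  00000101111110110110110→0 (1)
 19  00001011111101101101101→0 (0)
 20  00010111111011011011010→0 (1)
 21  00101111110110110110101→0 (1)
 22  01011111101101101101011→0 (0)
 23  10111111011011011010110→1 (0)
 24  01111110110110110101100→0 (0)
 25  11111101101101101011000→1 (0)
 26  11111011011011010110000→1 (0)
 27  11110110110110101100000→1 (1)
 28  11101101101101011000001→1 (1)
 29  11011011011010110000011→1 (1)
 30  10110110110101100000111→1 (1)
 31  01101101101011000001111→0 (0)
 32  11011011010110000011110→1 (0)
 33  10110110101100000111100→1 (0)
 34  01101101011000001111000→0 (1)
 35  11011010110000011110001→1 (0)
 36  10110101100000111100010→1 (1)
 37  01101011000001111000101→0 (0)
 38  11010110000011110001010→1 (1)
 39  10101100000111100010101→1 (0)
 40  01011000001111000101010→0 (0)
 41  10110000011110001010100→1 (0)
 42  01100000111100010101000→0 (0)
 43  11000001111000101010000→1 (0)
 44  10000011110001010100000→1 (1)
 45  00000111100010101000001→0 (0)
 46  00001111000101010000010→0 (0)
 47  00011110001010100000100→0 (0)
 48  00111100010101000001000→0 (0)
 49  01111000101010000010000→0 (1)
 50  11110001010100000100001→1 (1)
 51  11100010101000001000011→1 (1)
 52  11000101010000010000111→1 (1)
 53  10001010100000100001111→1 (1)
 54  00010101000001000011111→0 (1)
 55  00101010000010000111111→0 (1)
 56  01010100000100001111111→0 (1)
 57  10101000001000011111111→1 (0)
 58  01010000010000111111110→0 (1)
 59  10100000100001111111101→1 (0)
 60  01000001000011111111010→0 (1)
 61  10000010000111111110101→1 (0)
 62  00000100001111111101010→0 (0)
 63  00001000011111111010100→0 (1)
 64  00010000111111110101001→0 (0)
 65  00100001111111101010010→0 (1)
 66  01000011111111010100101→0 (0)
 67  10000111111110101001010→1 (1)
 68  00001111111101010010101→0 (1)
 69  00011111111010100101011→0 (0)
 70  00111111110101001010110→0 (1)
 71  01111111101010010101101→0 (0)
 72  11111111010100101011010→1 (0)
 73  11111110101001010110100→1 (0)
 74  11111101010010101101000→1 (1)
 75  11111010100101011010001→1 (0)
 76  11110101001010110100010→1 (1)
 77  11101010010101101000101→1 (1)
 78  11010100101011010001011→1 (1)
 79  10101001010110100010111→1 (0)
 80  01010010101101000101110→0 (0)
 81  10100101011010001011100→1 (0)
 82  01001010110100010111000→0 (1)
 83  10010101101000101110001→1 (0)
 84  00101011010001011100010→0 (0)
 85  01010110100010111000100→0 (0)
 86  10101101000101110001000→1 (1)
 87  01011010001011100010001→0 (1)
 88  10110100010111000100011→1 (1)
 89  01101000101110001000111→0 (0)
 90  11010001011100010001110→1 (1)
 91  10100010111000100011101→1 (0)
 92  01000101110001000111010→0 (1)
 93  10001011100010001110101→1 (0)
 94  00010111000100011101010→0 (0)
 95  00101110001000111010100→0 (1)
 96  01011100010001110101001→0 (0)
 97  10111000100011101010010→1 (0)
 98  01110001000111010100100→0 (0)
 99  11100010001110101001000→1 (1)
100  11000100011101010010001→1 (0)
101  10001000111010100100010→1 (1)
102  00010001110101001000101→0 (0)
103  00100011101010010001010→0 (0)
104  01000111010100100010100→0 (1)
105  10001110101001000101001→1 (1)
106  00011101010010001010011→0 (1)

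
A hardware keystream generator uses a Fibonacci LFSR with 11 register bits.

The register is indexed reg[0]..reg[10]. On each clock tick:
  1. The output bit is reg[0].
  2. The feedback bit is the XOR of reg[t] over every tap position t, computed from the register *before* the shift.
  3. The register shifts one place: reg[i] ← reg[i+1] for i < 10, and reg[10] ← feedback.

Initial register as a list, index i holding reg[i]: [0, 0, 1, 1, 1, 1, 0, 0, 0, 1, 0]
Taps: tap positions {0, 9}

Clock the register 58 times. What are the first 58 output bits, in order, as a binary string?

k : reg_k → out_k, fb_k
0: 00111100010 → 0, fb=1
1: 01111000101 → 0, fb=0
2: 11110001010 → 1, fb=0
3: 11100010100 → 1, fb=1
4: 11000101001 → 1, fb=1
5: 10001010011 → 1, fb=0
6: 00010100110 → 0, fb=1
7: 00101001101 → 0, fb=0
8: 01010011010 → 0, fb=1
9: 10100110101 → 1, fb=1
10: 01001101011 → 0, fb=1
11: 10011010111 → 1, fb=0
12: 00110101110 → 0, fb=1
13: 01101011101 → 0, fb=0
14: 11010111010 → 1, fb=0
15: 10101110100 → 1, fb=1
16: 01011101001 → 0, fb=0
17: 10111010010 → 1, fb=0
18: 01110100100 → 0, fb=0
19: 11101001000 → 1, fb=1
20: 11010010001 → 1, fb=1
21: 10100100011 → 1, fb=0
22: 01001000110 → 0, fb=1
23: 10010001101 → 1, fb=1
24: 00100011011 → 0, fb=1
25: 01000110111 → 0, fb=1
26: 10001101111 → 1, fb=0
27: 00011011110 → 0, fb=1
28: 00110111101 → 0, fb=0
29: 01101111010 → 0, fb=1
30: 11011110101 → 1, fb=1
31: 10111101011 → 1, fb=0
32: 01111010110 → 0, fb=1
33: 11110101101 → 1, fb=1
34: 11101011011 → 1, fb=0
35: 11010110110 → 1, fb=0
36: 10101101100 → 1, fb=1
37: 01011011001 → 0, fb=0
38: 10110110010 → 1, fb=0
39: 01101100100 → 0, fb=0
40: 11011001000 → 1, fb=1
41: 10110010001 → 1, fb=1
42: 01100100011 → 0, fb=1
43: 11001000111 → 1, fb=0
44: 10010001110 → 1, fb=0
45: 00100011100 → 0, fb=0
46: 01000111000 → 0, fb=0
47: 10001110000 → 1, fb=1
48: 00011100001 → 0, fb=0
49: 00111000010 → 0, fb=1
50: 01110000101 → 0, fb=0
51: 11100001010 → 1, fb=0
52: 11000010100 → 1, fb=1
53: 10000101001 → 1, fb=1
54: 00001010011 → 0, fb=1
55: 00010100111 → 0, fb=1
56: 00101001111 → 0, fb=1
57: 01010011111 → 0, fb=1

0011110001010011010111010010001101111010110110010001110000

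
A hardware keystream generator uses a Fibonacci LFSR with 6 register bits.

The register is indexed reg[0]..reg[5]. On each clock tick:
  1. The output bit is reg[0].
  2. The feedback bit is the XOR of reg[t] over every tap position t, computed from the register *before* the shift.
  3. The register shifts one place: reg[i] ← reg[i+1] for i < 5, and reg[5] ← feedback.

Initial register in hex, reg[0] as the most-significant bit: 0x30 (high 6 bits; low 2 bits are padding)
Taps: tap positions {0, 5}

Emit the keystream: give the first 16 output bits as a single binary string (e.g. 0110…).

k : reg_k → out_k, fb_k
0: 001100 → 0, fb=0
1: 011000 → 0, fb=0
2: 110000 → 1, fb=1
3: 100001 → 1, fb=0
4: 000010 → 0, fb=0
5: 000100 → 0, fb=0
6: 001000 → 0, fb=0
7: 010000 → 0, fb=0
8: 100000 → 1, fb=1
9: 000001 → 0, fb=1
10: 000011 → 0, fb=1
11: 000111 → 0, fb=1
12: 001111 → 0, fb=1
13: 011111 → 0, fb=1
14: 111111 → 1, fb=0
15: 111110 → 1, fb=1

0011000010000011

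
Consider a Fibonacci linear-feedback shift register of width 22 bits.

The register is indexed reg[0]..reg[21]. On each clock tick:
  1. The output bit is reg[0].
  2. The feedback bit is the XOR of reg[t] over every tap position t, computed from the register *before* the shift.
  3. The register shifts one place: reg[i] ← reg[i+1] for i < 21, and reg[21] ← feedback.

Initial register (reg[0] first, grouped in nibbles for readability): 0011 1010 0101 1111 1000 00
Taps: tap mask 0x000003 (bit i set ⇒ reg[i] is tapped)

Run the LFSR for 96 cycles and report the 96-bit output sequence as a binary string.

001110100101111110000001001110111000001000001101001100100001100001011101010110001010001110011111

step | reg (before) | out | fb
   0 | 0011101001011111100000 | 0 | 0
   1 | 0111010010111111000000 | 0 | 1
   2 | 1110100101111110000001 | 1 | 0
   3 | 1101001011111100000010 | 1 | 0
   4 | 1010010111111000000100 | 1 | 1
   5 | 0100101111110000001001 | 0 | 1
   6 | 1001011111100000010011 | 1 | 1
   7 | 0010111111000000100111 | 0 | 0
   8 | 0101111110000001001110 | 0 | 1
   9 | 1011111100000010011101 | 1 | 1
  10 | 0111111000000100111011 | 0 | 1
  11 | 1111110000001001110111 | 1 | 0
  12 | 1111100000010011101110 | 1 | 0
  13 | 1111000000100111011100 | 1 | 0
  14 | 1110000001001110111000 | 1 | 0
  15 | 1100000010011101110000 | 1 | 0
  16 | 1000000100111011100000 | 1 | 1
  17 | 0000001001110111000001 | 0 | 0
  18 | 0000010011101110000010 | 0 | 0
  19 | 0000100111011100000100 | 0 | 0
  20 | 0001001110111000001000 | 0 | 0
  21 | 0010011101110000010000 | 0 | 0
  22 | 0100111011100000100000 | 0 | 1
  23 | 1001110111000001000001 | 1 | 1
  24 | 0011101110000010000011 | 0 | 0
  25 | 0111011100000100000110 | 0 | 1
  26 | 1110111000001000001101 | 1 | 0
  27 | 1101110000010000011010 | 1 | 0
  28 | 1011100000100000110100 | 1 | 1
  29 | 0111000001000001101001 | 0 | 1
  30 | 1110000010000011010011 | 1 | 0
  31 | 1100000100000110100110 | 1 | 0
  32 | 1000001000001101001100 | 1 | 1
  33 | 0000010000011010011001 | 0 | 0
  34 | 0000100000110100110010 | 0 | 0
  35 | 0001000001101001100100 | 0 | 0
  36 | 0010000011010011001000 | 0 | 0
  37 | 0100000110100110010000 | 0 | 1
  38 | 1000001101001100100001 | 1 | 1
  39 | 0000011010011001000011 | 0 | 0
  40 | 0000110100110010000110 | 0 | 0
  41 | 0001101001100100001100 | 0 | 0
  42 | 0011010011001000011000 | 0 | 0
  43 | 0110100110010000110000 | 0 | 1
  44 | 1101001100100001100001 | 1 | 0
  45 | 1010011001000011000010 | 1 | 1
  46 | 0100110010000110000101 | 0 | 1
  47 | 1001100100001100001011 | 1 | 1
  48 | 0011001000011000010111 | 0 | 0
  49 | 0110010000110000101110 | 0 | 1
  50 | 1100100001100001011101 | 1 | 0
  51 | 1001000011000010111010 | 1 | 1
  52 | 0010000110000101110101 | 0 | 0
  53 | 0100001100001011101010 | 0 | 1
  54 | 1000011000010111010101 | 1 | 1
  55 | 0000110000101110101011 | 0 | 0
  56 | 0001100001011101010110 | 0 | 0
  57 | 0011000010111010101100 | 0 | 0
  58 | 0110000101110101011000 | 0 | 1
  59 | 1100001011101010110001 | 1 | 0
  60 | 1000010111010101100010 | 1 | 1
  61 | 0000101110101011000101 | 0 | 0
  62 | 0001011101010110001010 | 0 | 0
  63 | 0010111010101100010100 | 0 | 0
  64 | 0101110101011000101000 | 0 | 1
  65 | 1011101010110001010001 | 1 | 1
  66 | 0111010101100010100011 | 0 | 1
  67 | 1110101011000101000111 | 1 | 0
  68 | 1101010110001010001110 | 1 | 0
  69 | 1010101100010100011100 | 1 | 1
  70 | 0101011000101000111001 | 0 | 1
  71 | 1010110001010001110011 | 1 | 1
  72 | 0101100010100011100111 | 0 | 1
  73 | 1011000101000111001111 | 1 | 1
  74 | 0110001010001110011111 | 0 | 1
  75 | 1100010100011100111111 | 1 | 0
  76 | 1000101000111001111110 | 1 | 1
  77 | 0001010001110011111101 | 0 | 0
  78 | 0010100011100111111010 | 0 | 0
  79 | 0101000111001111110100 | 0 | 1
  80 | 1010001110011111101001 | 1 | 1
  81 | 0100011100111111010011 | 0 | 1
  82 | 1000111001111110100111 | 1 | 1
  83 | 0001110011111101001111 | 0 | 0
  84 | 0011100111111010011110 | 0 | 0
  85 | 0111001111110100111100 | 0 | 1
  86 | 1110011111101001111001 | 1 | 0
  87 | 1100111111010011110010 | 1 | 0
  88 | 1001111110100111100100 | 1 | 1
  89 | 0011111101001111001001 | 0 | 0
  90 | 0111111010011110010010 | 0 | 1
  91 | 1111110100111100100101 | 1 | 0
  92 | 1111101001111001001010 | 1 | 0
  93 | 1111010011110010010100 | 1 | 0
  94 | 1110100111100100101000 | 1 | 0
  95 | 1101001111001001010000 | 1 | 0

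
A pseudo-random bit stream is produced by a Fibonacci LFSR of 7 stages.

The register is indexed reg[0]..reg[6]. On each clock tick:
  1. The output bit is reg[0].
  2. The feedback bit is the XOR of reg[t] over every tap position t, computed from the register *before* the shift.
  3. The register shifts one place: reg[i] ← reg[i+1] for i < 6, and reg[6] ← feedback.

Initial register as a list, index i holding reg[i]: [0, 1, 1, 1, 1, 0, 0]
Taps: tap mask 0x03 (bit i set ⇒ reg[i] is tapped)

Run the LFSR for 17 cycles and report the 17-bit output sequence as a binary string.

01111001000101100

k : reg_k → out_k, fb_k
0: 0111100 → 0, fb=1
1: 1111001 → 1, fb=0
2: 1110010 → 1, fb=0
3: 1100100 → 1, fb=0
4: 1001000 → 1, fb=1
5: 0010001 → 0, fb=0
6: 0100010 → 0, fb=1
7: 1000101 → 1, fb=1
8: 0001011 → 0, fb=0
9: 0010110 → 0, fb=0
10: 0101100 → 0, fb=1
11: 1011001 → 1, fb=1
12: 0110011 → 0, fb=1
13: 1100111 → 1, fb=0
14: 1001110 → 1, fb=1
15: 0011101 → 0, fb=0
16: 0111010 → 0, fb=1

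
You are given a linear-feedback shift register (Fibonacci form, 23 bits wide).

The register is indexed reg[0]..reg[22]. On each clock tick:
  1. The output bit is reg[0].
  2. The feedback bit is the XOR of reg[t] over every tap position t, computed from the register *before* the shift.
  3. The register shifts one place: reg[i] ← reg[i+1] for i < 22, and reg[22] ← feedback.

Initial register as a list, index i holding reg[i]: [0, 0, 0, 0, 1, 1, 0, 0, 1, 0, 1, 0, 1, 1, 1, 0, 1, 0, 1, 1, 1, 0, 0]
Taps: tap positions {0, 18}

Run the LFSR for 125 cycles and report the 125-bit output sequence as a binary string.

00001100101011101011100111010111111000100110000010101010100100000100001101001111010110100101010000111111010011101101111010001

k : reg_k → out_k, fb_k
0: 00001100101011101011100 → 0, fb=1
1: 00011001010111010111001 → 0, fb=1
2: 00110010101110101110011 → 0, fb=1
3: 01100101011101011100111 → 0, fb=0
4: 11001010111010111001110 → 1, fb=1
5: 10010101110101110011101 → 1, fb=0
6: 00101011101011100111010 → 0, fb=1
7: 01010111010111001110101 → 0, fb=1
8: 10101110101110011101011 → 1, fb=1
9: 01011101011100111010111 → 0, fb=1
10: 10111010111001110101111 → 1, fb=1
11: 01110101110011101011111 → 0, fb=1
12: 11101011100111010111111 → 1, fb=0
13: 11010111001110101111110 → 1, fb=0
14: 10101110011101011111100 → 1, fb=0
15: 01011100111010111111000 → 0, fb=1
16: 10111001110101111110001 → 1, fb=0
17: 01110011101011111100010 → 0, fb=0
18: 11100111010111111000100 → 1, fb=1
19: 11001110101111110001001 → 1, fb=1
20: 10011101011111100010011 → 1, fb=0
21: 00111010111111000100110 → 0, fb=0
22: 01110101111110001001100 → 0, fb=0
23: 11101011111100010011000 → 1, fb=0
24: 11010111111000100110000 → 1, fb=0
25: 10101111110001001100000 → 1, fb=1
26: 01011111100010011000001 → 0, fb=0
27: 10111111000100110000010 → 1, fb=1
28: 01111110001001100000101 → 0, fb=0
29: 11111100010011000001010 → 1, fb=1
30: 11111000100110000010101 → 1, fb=0
31: 11110001001100000101010 → 1, fb=1
32: 11100010011000001010101 → 1, fb=0
33: 11000100110000010101010 → 1, fb=1
34: 10001001100000101010101 → 1, fb=0
35: 00010011000001010101010 → 0, fb=0
36: 00100110000010101010100 → 0, fb=1
37: 01001100000101010101001 → 0, fb=0
38: 10011000001010101010010 → 1, fb=0
39: 00110000010101010100100 → 0, fb=0
40: 01100000101010101001000 → 0, fb=0
41: 11000001010101010010000 → 1, fb=0
42: 10000010101010100100000 → 1, fb=1
43: 00000101010101001000001 → 0, fb=0
44: 00001010101010010000010 → 0, fb=0
45: 00010101010100100000100 → 0, fb=0
46: 00101010101001000001000 → 0, fb=0
47: 01010101010010000010000 → 0, fb=1
48: 10101010100100000100001 → 1, fb=1
49: 01010101001000001000011 → 0, fb=0
50: 10101010010000010000110 → 1, fb=1
51: 01010100100000100001101 → 0, fb=0
52: 10101001000001000011010 → 1, fb=0
53: 01010010000010000110100 → 0, fb=1
54: 10100100000100001101001 → 1, fb=1
55: 01001000001000011010011 → 0, fb=1
56: 10010000010000110100111 → 1, fb=1
57: 00100000100001101001111 → 0, fb=0
58: 01000001000011010011110 → 0, fb=1
59: 10000010000110100111101 → 1, fb=0
60: 00000100001101001111010 → 0, fb=1
61: 00001000011010011110101 → 0, fb=1
62: 00010000110100111101011 → 0, fb=0
63: 00100001101001111010110 → 0, fb=1
64: 01000011010011110101101 → 0, fb=0
65: 10000110100111101011010 → 1, fb=0
66: 00001101001111010110100 → 0, fb=1
67: 00011010011110101101001 → 0, fb=0
68: 00110100111101011010010 → 0, fb=1
69: 01101001111010110100101 → 0, fb=0
70: 11010011110101101001010 → 1, fb=1
71: 10100111101011010010101 → 1, fb=0
72: 01001111010110100101010 → 0, fb=0
73: 10011110101101001010100 → 1, fb=0
74: 00111101011010010101000 → 0, fb=0
75: 01111010110100101010000 → 0, fb=1
76: 11110101101001010100001 → 1, fb=1
77: 11101011010010101000011 → 1, fb=1
78: 11010110100101010000111 → 1, fb=1
79: 10101101001010100001111 → 1, fb=1
80: 01011010010101000011111 → 0, fb=1
81: 10110100101010000111111 → 1, fb=0
82: 01101001010100001111110 → 0, fb=1
83: 11010010101000011111101 → 1, fb=0
84: 10100101010000111111010 → 1, fb=0
85: 01001010100001111110100 → 0, fb=1
86: 10010101000011111101001 → 1, fb=1
87: 00101010000111111010011 → 0, fb=1
88: 01010100001111110100111 → 0, fb=0
89: 10101000011111101001110 → 1, fb=1
90: 01010000111111010011101 → 0, fb=1
91: 10100001111110100111011 → 1, fb=0
92: 01000011111101001110110 → 0, fb=1
93: 10000111111010011101101 → 1, fb=1
94: 00001111110100111011011 → 0, fb=1
95: 00011111101001110110111 → 0, fb=1
96: 00111111010011101101111 → 0, fb=0
97: 01111110100111011011110 → 0, fb=1
98: 11111101001110110111101 → 1, fb=0
99: 11111010011101101111010 → 1, fb=0
100: 11110100111011011110100 → 1, fb=0
101: 11101001110110111101000 → 1, fb=1
102: 11010011101101111010001 → 1, fb=0
103: 10100111011011110100010 → 1, fb=1
104: 01001110110111101000101 → 0, fb=0
105: 10011101101111010001010 → 1, fb=1
106: 00111011011110100010101 → 0, fb=1
107: 01110110111101000101011 → 0, fb=0
108: 11101101111010001010110 → 1, fb=0
109: 11011011110100010101100 → 1, fb=1
110: 10110111101000101011001 → 1, fb=0
111: 01101111010001010110010 → 0, fb=1
112: 11011110100010101100101 → 1, fb=1
113: 10111101000101011001011 → 1, fb=1
114: 01111010001010110010111 → 0, fb=1
115: 11110100010101100101111 → 1, fb=1
116: 11101000101011001011111 → 1, fb=0
117: 11010001010110010111110 → 1, fb=0
118: 10100010101100101111100 → 1, fb=0
119: 01000101011001011111000 → 0, fb=1
120: 10001010110010111110001 → 1, fb=0
121: 00010101100101111100010 → 0, fb=0
122: 00101011001011111000100 → 0, fb=0
123: 01010110010111110001000 → 0, fb=0
124: 10101100101111100010000 → 1, fb=0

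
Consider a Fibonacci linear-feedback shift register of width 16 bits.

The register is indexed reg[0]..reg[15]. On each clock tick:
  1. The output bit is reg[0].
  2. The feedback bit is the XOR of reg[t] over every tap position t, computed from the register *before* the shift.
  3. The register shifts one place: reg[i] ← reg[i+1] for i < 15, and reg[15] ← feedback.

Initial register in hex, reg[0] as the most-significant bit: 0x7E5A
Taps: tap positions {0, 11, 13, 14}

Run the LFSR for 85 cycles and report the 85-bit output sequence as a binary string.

0111111001011010011111010100101110111001110011111100110101011000000011110000000000001

k : reg_k → out_k, fb_k
0: 0111111001011010 → 0, fb=0
1: 1111110010110100 → 1, fb=1
2: 1111100101101001 → 1, fb=1
3: 1111001011010011 → 1, fb=1
4: 1110010110100111 → 1, fb=1
5: 1100101101001111 → 1, fb=1
6: 1001011010011111 → 1, fb=0
7: 0010110100111110 → 0, fb=1
8: 0101101001111101 → 0, fb=0
9: 1011010011111010 → 1, fb=1
10: 0110100111110101 → 0, fb=0
11: 1101001111101010 → 1, fb=0
12: 1010011111010100 → 1, fb=1
13: 0100111110101001 → 0, fb=0
14: 1001111101010010 → 1, fb=1
15: 0011111010100101 → 0, fb=1
16: 0111110101001011 → 0, fb=1
17: 1111101010010111 → 1, fb=0
18: 1111010100101110 → 1, fb=1
19: 1110101001011101 → 1, fb=1
20: 1101010010111011 → 1, fb=1
21: 1010100101110111 → 1, fb=0
22: 0101001011101110 → 0, fb=0
23: 1010010111011100 → 1, fb=1
24: 0100101110111001 → 0, fb=1
25: 1001011101110011 → 1, fb=1
26: 0010111011100111 → 0, fb=0
27: 0101110111001110 → 0, fb=0
28: 1011101110011100 → 1, fb=1
29: 0111011100111001 → 0, fb=1
30: 1110111001110011 → 1, fb=1
31: 1101110011100111 → 1, fb=1
32: 1011100111001111 → 1, fb=1
33: 0111001110011111 → 0, fb=1
34: 1110011100111111 → 1, fb=0
35: 1100111001111110 → 1, fb=0
36: 1001110011111100 → 1, fb=1
37: 0011100111111001 → 0, fb=1
38: 0111001111110011 → 0, fb=0
39: 1110011111100110 → 1, fb=1
40: 1100111111001101 → 1, fb=0
41: 1001111110011010 → 1, fb=1
42: 0011111100110101 → 0, fb=0
43: 0111111001101010 → 0, fb=1
44: 1111110011010101 → 1, fb=1
45: 1111100110101011 → 1, fb=0
46: 1111001101010110 → 1, fb=0
47: 1110011010101100 → 1, fb=0
48: 1100110101011000 → 1, fb=0
49: 1001101010110000 → 1, fb=0
50: 0011010101100000 → 0, fb=0
51: 0110101011000000 → 0, fb=0
52: 1101010110000000 → 1, fb=1
53: 1010101100000001 → 1, fb=1
54: 0101011000000011 → 0, fb=1
55: 1010110000000111 → 1, fb=1
56: 0101100000001111 → 0, fb=0
57: 1011000000011110 → 1, fb=0
58: 0110000000111100 → 0, fb=0
59: 1100000001111000 → 1, fb=0
60: 1000000011110000 → 1, fb=0
61: 0000000111100000 → 0, fb=0
62: 0000001111000000 → 0, fb=0
63: 0000011110000000 → 0, fb=0
64: 0000111100000000 → 0, fb=0
65: 0001111000000000 → 0, fb=0
66: 0011110000000000 → 0, fb=0
67: 0111100000000000 → 0, fb=0
68: 1111000000000000 → 1, fb=1
69: 1110000000000001 → 1, fb=1
70: 1100000000000011 → 1, fb=0
71: 1000000000000110 → 1, fb=1
72: 0000000000001101 → 0, fb=1
73: 0000000000011011 → 0, fb=0
74: 0000000000110110 → 0, fb=1
75: 0000000001101101 → 0, fb=1
76: 0000000011011011 → 0, fb=0
77: 0000000110110110 → 0, fb=1
78: 0000001101101101 → 0, fb=1
79: 0000011011011011 → 0, fb=0
80: 0000110110110110 → 0, fb=1
81: 0001101101101101 → 0, fb=1
82: 0011011011011011 → 0, fb=0
83: 0110110110110110 → 0, fb=1
84: 1101101101101101 → 1, fb=0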